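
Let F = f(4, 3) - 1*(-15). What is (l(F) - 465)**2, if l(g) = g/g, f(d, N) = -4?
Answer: 215296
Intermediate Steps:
F = 11 (F = -4 - 1*(-15) = -4 + 15 = 11)
l(g) = 1
(l(F) - 465)**2 = (1 - 465)**2 = (-464)**2 = 215296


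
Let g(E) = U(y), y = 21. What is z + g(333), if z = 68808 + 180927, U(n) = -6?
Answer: 249729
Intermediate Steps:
g(E) = -6
z = 249735
z + g(333) = 249735 - 6 = 249729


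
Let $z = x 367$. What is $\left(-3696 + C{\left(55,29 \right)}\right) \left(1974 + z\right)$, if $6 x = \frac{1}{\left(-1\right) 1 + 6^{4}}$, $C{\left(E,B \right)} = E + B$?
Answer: $- \frac{1319097842}{185} \approx -7.1303 \cdot 10^{6}$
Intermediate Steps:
$C{\left(E,B \right)} = B + E$
$x = \frac{1}{7770}$ ($x = \frac{1}{6 \left(\left(-1\right) 1 + 6^{4}\right)} = \frac{1}{6 \left(-1 + 1296\right)} = \frac{1}{6 \cdot 1295} = \frac{1}{6} \cdot \frac{1}{1295} = \frac{1}{7770} \approx 0.0001287$)
$z = \frac{367}{7770}$ ($z = \frac{1}{7770} \cdot 367 = \frac{367}{7770} \approx 0.047233$)
$\left(-3696 + C{\left(55,29 \right)}\right) \left(1974 + z\right) = \left(-3696 + \left(29 + 55\right)\right) \left(1974 + \frac{367}{7770}\right) = \left(-3696 + 84\right) \frac{15338347}{7770} = \left(-3612\right) \frac{15338347}{7770} = - \frac{1319097842}{185}$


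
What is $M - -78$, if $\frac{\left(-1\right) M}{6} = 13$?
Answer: $0$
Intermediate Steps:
$M = -78$ ($M = \left(-6\right) 13 = -78$)
$M - -78 = -78 - -78 = -78 + 78 = 0$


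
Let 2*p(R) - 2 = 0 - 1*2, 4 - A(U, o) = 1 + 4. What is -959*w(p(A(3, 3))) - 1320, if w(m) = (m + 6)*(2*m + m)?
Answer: -1320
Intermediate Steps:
A(U, o) = -1 (A(U, o) = 4 - (1 + 4) = 4 - 1*5 = 4 - 5 = -1)
p(R) = 0 (p(R) = 1 + (0 - 1*2)/2 = 1 + (0 - 2)/2 = 1 + (1/2)*(-2) = 1 - 1 = 0)
w(m) = 3*m*(6 + m) (w(m) = (6 + m)*(3*m) = 3*m*(6 + m))
-959*w(p(A(3, 3))) - 1320 = -2877*0*(6 + 0) - 1320 = -2877*0*6 - 1320 = -959*0 - 1320 = 0 - 1320 = -1320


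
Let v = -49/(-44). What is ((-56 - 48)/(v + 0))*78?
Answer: -356928/49 ≈ -7284.2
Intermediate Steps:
v = 49/44 (v = -49*(-1/44) = 49/44 ≈ 1.1136)
((-56 - 48)/(v + 0))*78 = ((-56 - 48)/(49/44 + 0))*78 = -104/49/44*78 = -104*44/49*78 = -4576/49*78 = -356928/49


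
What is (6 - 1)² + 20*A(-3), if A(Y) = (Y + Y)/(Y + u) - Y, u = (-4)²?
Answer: 985/13 ≈ 75.769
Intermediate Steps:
u = 16
A(Y) = -Y + 2*Y/(16 + Y) (A(Y) = (Y + Y)/(Y + 16) - Y = (2*Y)/(16 + Y) - Y = 2*Y/(16 + Y) - Y = -Y + 2*Y/(16 + Y))
(6 - 1)² + 20*A(-3) = (6 - 1)² + 20*(-1*(-3)*(14 - 3)/(16 - 3)) = 5² + 20*(-1*(-3)*11/13) = 25 + 20*(-1*(-3)*1/13*11) = 25 + 20*(33/13) = 25 + 660/13 = 985/13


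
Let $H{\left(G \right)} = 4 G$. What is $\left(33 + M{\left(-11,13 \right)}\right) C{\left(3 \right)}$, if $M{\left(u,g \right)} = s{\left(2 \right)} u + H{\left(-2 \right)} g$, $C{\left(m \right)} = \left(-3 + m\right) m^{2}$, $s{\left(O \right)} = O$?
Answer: $0$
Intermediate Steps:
$C{\left(m \right)} = m^{2} \left(-3 + m\right)$
$M{\left(u,g \right)} = - 8 g + 2 u$ ($M{\left(u,g \right)} = 2 u + 4 \left(-2\right) g = 2 u - 8 g = - 8 g + 2 u$)
$\left(33 + M{\left(-11,13 \right)}\right) C{\left(3 \right)} = \left(33 + \left(\left(-8\right) 13 + 2 \left(-11\right)\right)\right) 3^{2} \left(-3 + 3\right) = \left(33 - 126\right) 9 \cdot 0 = \left(33 - 126\right) 0 = \left(-93\right) 0 = 0$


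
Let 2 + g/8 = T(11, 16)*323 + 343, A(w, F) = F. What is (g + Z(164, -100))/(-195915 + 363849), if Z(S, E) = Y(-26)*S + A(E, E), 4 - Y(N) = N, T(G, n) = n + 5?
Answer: 10302/27989 ≈ 0.36807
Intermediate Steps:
T(G, n) = 5 + n
Y(N) = 4 - N
g = 56992 (g = -16 + 8*((5 + 16)*323 + 343) = -16 + 8*(21*323 + 343) = -16 + 8*(6783 + 343) = -16 + 8*7126 = -16 + 57008 = 56992)
Z(S, E) = E + 30*S (Z(S, E) = (4 - 1*(-26))*S + E = (4 + 26)*S + E = 30*S + E = E + 30*S)
(g + Z(164, -100))/(-195915 + 363849) = (56992 + (-100 + 30*164))/(-195915 + 363849) = (56992 + (-100 + 4920))/167934 = (56992 + 4820)*(1/167934) = 61812*(1/167934) = 10302/27989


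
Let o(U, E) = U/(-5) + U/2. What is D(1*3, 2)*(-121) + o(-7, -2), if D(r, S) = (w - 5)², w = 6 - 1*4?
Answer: -10911/10 ≈ -1091.1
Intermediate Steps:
w = 2 (w = 6 - 4 = 2)
o(U, E) = 3*U/10 (o(U, E) = U*(-⅕) + U*(½) = -U/5 + U/2 = 3*U/10)
D(r, S) = 9 (D(r, S) = (2 - 5)² = (-3)² = 9)
D(1*3, 2)*(-121) + o(-7, -2) = 9*(-121) + (3/10)*(-7) = -1089 - 21/10 = -10911/10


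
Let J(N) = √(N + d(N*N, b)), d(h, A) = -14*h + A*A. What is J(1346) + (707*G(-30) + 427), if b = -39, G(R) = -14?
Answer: -9471 + I*√25361157 ≈ -9471.0 + 5036.0*I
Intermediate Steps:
d(h, A) = A² - 14*h (d(h, A) = -14*h + A² = A² - 14*h)
J(N) = √(1521 + N - 14*N²) (J(N) = √(N + ((-39)² - 14*N*N)) = √(N + (1521 - 14*N²)) = √(1521 + N - 14*N²))
J(1346) + (707*G(-30) + 427) = √(1521 + 1346 - 14*1346²) + (707*(-14) + 427) = √(1521 + 1346 - 14*1811716) + (-9898 + 427) = √(1521 + 1346 - 25364024) - 9471 = √(-25361157) - 9471 = I*√25361157 - 9471 = -9471 + I*√25361157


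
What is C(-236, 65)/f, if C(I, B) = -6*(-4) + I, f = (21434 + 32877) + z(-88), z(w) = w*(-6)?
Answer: -212/54839 ≈ -0.0038659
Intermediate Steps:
z(w) = -6*w
f = 54839 (f = (21434 + 32877) - 6*(-88) = 54311 + 528 = 54839)
C(I, B) = 24 + I
C(-236, 65)/f = (24 - 236)/54839 = -212*1/54839 = -212/54839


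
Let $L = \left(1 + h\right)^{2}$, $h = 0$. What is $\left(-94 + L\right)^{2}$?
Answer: $8649$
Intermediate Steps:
$L = 1$ ($L = \left(1 + 0\right)^{2} = 1^{2} = 1$)
$\left(-94 + L\right)^{2} = \left(-94 + 1\right)^{2} = \left(-93\right)^{2} = 8649$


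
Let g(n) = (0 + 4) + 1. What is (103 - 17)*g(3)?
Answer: 430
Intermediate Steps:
g(n) = 5 (g(n) = 4 + 1 = 5)
(103 - 17)*g(3) = (103 - 17)*5 = 86*5 = 430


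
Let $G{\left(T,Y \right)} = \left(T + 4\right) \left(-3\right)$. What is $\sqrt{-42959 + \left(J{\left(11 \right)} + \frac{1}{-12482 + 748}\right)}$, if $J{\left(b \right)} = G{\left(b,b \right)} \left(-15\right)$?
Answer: $\frac{i \sqrt{5821946802438}}{11734} \approx 205.63 i$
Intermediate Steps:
$G{\left(T,Y \right)} = -12 - 3 T$ ($G{\left(T,Y \right)} = \left(4 + T\right) \left(-3\right) = -12 - 3 T$)
$J{\left(b \right)} = 180 + 45 b$ ($J{\left(b \right)} = \left(-12 - 3 b\right) \left(-15\right) = 180 + 45 b$)
$\sqrt{-42959 + \left(J{\left(11 \right)} + \frac{1}{-12482 + 748}\right)} = \sqrt{-42959 + \left(\left(180 + 45 \cdot 11\right) + \frac{1}{-12482 + 748}\right)} = \sqrt{-42959 + \left(\left(180 + 495\right) + \frac{1}{-11734}\right)} = \sqrt{-42959 + \left(675 - \frac{1}{11734}\right)} = \sqrt{-42959 + \frac{7920449}{11734}} = \sqrt{- \frac{496160457}{11734}} = \frac{i \sqrt{5821946802438}}{11734}$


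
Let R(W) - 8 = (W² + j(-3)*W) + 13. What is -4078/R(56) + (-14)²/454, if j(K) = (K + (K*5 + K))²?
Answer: 1803888/6322631 ≈ 0.28531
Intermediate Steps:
j(K) = 49*K² (j(K) = (K + (5*K + K))² = (K + 6*K)² = (7*K)² = 49*K²)
R(W) = 21 + W² + 441*W (R(W) = 8 + ((W² + (49*(-3)²)*W) + 13) = 8 + ((W² + (49*9)*W) + 13) = 8 + ((W² + 441*W) + 13) = 8 + (13 + W² + 441*W) = 21 + W² + 441*W)
-4078/R(56) + (-14)²/454 = -4078/(21 + 56² + 441*56) + (-14)²/454 = -4078/(21 + 3136 + 24696) + 196*(1/454) = -4078/27853 + 98/227 = 1803888/6322631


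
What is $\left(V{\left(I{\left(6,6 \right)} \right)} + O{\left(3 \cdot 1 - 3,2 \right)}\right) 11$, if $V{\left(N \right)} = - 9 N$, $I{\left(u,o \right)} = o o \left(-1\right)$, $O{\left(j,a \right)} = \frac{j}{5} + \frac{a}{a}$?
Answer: $3575$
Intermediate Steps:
$O{\left(j,a \right)} = 1 + \frac{j}{5}$ ($O{\left(j,a \right)} = j \frac{1}{5} + 1 = \frac{j}{5} + 1 = 1 + \frac{j}{5}$)
$I{\left(u,o \right)} = - o^{2}$ ($I{\left(u,o \right)} = o^{2} \left(-1\right) = - o^{2}$)
$\left(V{\left(I{\left(6,6 \right)} \right)} + O{\left(3 \cdot 1 - 3,2 \right)}\right) 11 = \left(- 9 \left(- 6^{2}\right) + \left(1 + \frac{3 \cdot 1 - 3}{5}\right)\right) 11 = \left(- 9 \left(\left(-1\right) 36\right) + \left(1 + \frac{3 - 3}{5}\right)\right) 11 = \left(\left(-9\right) \left(-36\right) + \left(1 + \frac{1}{5} \cdot 0\right)\right) 11 = \left(324 + \left(1 + 0\right)\right) 11 = \left(324 + 1\right) 11 = 325 \cdot 11 = 3575$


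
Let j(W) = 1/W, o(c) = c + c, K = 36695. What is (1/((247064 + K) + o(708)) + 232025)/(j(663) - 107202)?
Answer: -2580541445664/1192281866875 ≈ -2.1644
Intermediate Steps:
o(c) = 2*c
(1/((247064 + K) + o(708)) + 232025)/(j(663) - 107202) = (1/((247064 + 36695) + 2*708) + 232025)/(1/663 - 107202) = (1/(283759 + 1416) + 232025)/(1/663 - 107202) = (1/285175 + 232025)/(-71074925/663) = (1/285175 + 232025)*(-663/71074925) = (66167729376/285175)*(-663/71074925) = -2580541445664/1192281866875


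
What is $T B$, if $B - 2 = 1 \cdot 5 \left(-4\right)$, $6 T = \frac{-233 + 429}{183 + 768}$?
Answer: $- \frac{196}{317} \approx -0.6183$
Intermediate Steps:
$T = \frac{98}{2853}$ ($T = \frac{\left(-233 + 429\right) \frac{1}{183 + 768}}{6} = \frac{196 \cdot \frac{1}{951}}{6} = \frac{1}{6} \cdot \frac{196}{951} = \frac{98}{2853} \approx 0.03435$)
$B = -18$ ($B = 2 + 1 \cdot 5 \left(-4\right) = 2 + 5 \left(-4\right) = 2 - 20 = -18$)
$T B = \frac{98}{2853} \left(-18\right) = - \frac{196}{317}$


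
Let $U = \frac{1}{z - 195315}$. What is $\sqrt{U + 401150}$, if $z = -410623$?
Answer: $\frac{\sqrt{147286578925814662}}{605938} \approx 633.36$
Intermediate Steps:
$U = - \frac{1}{605938}$ ($U = \frac{1}{-410623 - 195315} = \frac{1}{-605938} = - \frac{1}{605938} \approx -1.6503 \cdot 10^{-6}$)
$\sqrt{U + 401150} = \sqrt{- \frac{1}{605938} + 401150} = \sqrt{\frac{243072028699}{605938}} = \frac{\sqrt{147286578925814662}}{605938}$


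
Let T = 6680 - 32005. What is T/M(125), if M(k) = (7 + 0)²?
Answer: -25325/49 ≈ -516.84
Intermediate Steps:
T = -25325
M(k) = 49 (M(k) = 7² = 49)
T/M(125) = -25325/49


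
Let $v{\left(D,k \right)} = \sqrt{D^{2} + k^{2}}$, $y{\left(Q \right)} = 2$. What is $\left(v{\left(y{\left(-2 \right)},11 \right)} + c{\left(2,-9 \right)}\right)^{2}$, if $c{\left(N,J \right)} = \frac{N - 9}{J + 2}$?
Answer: $126 + 10 \sqrt{5} \approx 148.36$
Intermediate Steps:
$c{\left(N,J \right)} = \frac{-9 + N}{2 + J}$
$\left(v{\left(y{\left(-2 \right)},11 \right)} + c{\left(2,-9 \right)}\right)^{2} = \left(\sqrt{2^{2} + 11^{2}} + \frac{-9 + 2}{2 - 9}\right)^{2} = \left(\sqrt{4 + 121} + \frac{1}{-7} \left(-7\right)\right)^{2} = \left(\sqrt{125} - -1\right)^{2} = \left(5 \sqrt{5} + 1\right)^{2} = \left(1 + 5 \sqrt{5}\right)^{2}$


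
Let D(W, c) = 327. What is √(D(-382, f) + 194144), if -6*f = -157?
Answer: √194471 ≈ 440.99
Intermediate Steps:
f = 157/6 (f = -⅙*(-157) = 157/6 ≈ 26.167)
√(D(-382, f) + 194144) = √(327 + 194144) = √194471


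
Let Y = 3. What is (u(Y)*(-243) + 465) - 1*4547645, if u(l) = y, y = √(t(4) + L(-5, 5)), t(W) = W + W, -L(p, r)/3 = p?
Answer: -4547180 - 243*√23 ≈ -4.5483e+6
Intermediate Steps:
L(p, r) = -3*p
t(W) = 2*W
y = √23 (y = √(2*4 - 3*(-5)) = √(8 + 15) = √23 ≈ 4.7958)
u(l) = √23
(u(Y)*(-243) + 465) - 1*4547645 = (√23*(-243) + 465) - 1*4547645 = (-243*√23 + 465) - 4547645 = (465 - 243*√23) - 4547645 = -4547180 - 243*√23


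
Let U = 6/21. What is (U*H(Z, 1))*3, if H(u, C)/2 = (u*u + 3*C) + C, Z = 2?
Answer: 96/7 ≈ 13.714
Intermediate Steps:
H(u, C) = 2*u² + 8*C (H(u, C) = 2*((u*u + 3*C) + C) = 2*((u² + 3*C) + C) = 2*(u² + 4*C) = 2*u² + 8*C)
U = 2/7 (U = 6*(1/21) = 2/7 ≈ 0.28571)
(U*H(Z, 1))*3 = (2*(2*2² + 8*1)/7)*3 = (2*(2*4 + 8)/7)*3 = (2*(8 + 8)/7)*3 = ((2/7)*16)*3 = (32/7)*3 = 96/7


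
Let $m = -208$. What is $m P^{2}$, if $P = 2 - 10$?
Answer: $-13312$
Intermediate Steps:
$P = -8$ ($P = 2 - 10 = -8$)
$m P^{2} = - 208 \left(-8\right)^{2} = \left(-208\right) 64 = -13312$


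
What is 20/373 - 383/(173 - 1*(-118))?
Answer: -137039/108543 ≈ -1.2625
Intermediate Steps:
20/373 - 383/(173 - 1*(-118)) = 20*(1/373) - 383/(173 + 118) = 20/373 - 383/291 = -137039/108543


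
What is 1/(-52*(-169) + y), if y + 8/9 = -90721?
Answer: -9/737405 ≈ -1.2205e-5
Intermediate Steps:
y = -816497/9 (y = -8/9 - 90721 = -816497/9 ≈ -90722.)
1/(-52*(-169) + y) = 1/(-52*(-169) - 816497/9) = 1/(8788 - 816497/9) = 1/(-737405/9) = -9/737405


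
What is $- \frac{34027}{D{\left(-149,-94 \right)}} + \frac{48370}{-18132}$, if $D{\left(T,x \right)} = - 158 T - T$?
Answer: $- \frac{97939513}{23864734} \approx -4.1039$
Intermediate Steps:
$D{\left(T,x \right)} = - 159 T$
$- \frac{34027}{D{\left(-149,-94 \right)}} + \frac{48370}{-18132} = - \frac{34027}{\left(-159\right) \left(-149\right)} + \frac{48370}{-18132} = - \frac{34027}{23691} + 48370 \left(- \frac{1}{18132}\right) = \left(-34027\right) \frac{1}{23691} - \frac{24185}{9066} = - \frac{34027}{23691} - \frac{24185}{9066} = - \frac{97939513}{23864734}$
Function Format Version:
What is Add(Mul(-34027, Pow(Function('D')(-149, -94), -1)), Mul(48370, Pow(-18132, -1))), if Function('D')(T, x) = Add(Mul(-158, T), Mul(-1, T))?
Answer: Rational(-97939513, 23864734) ≈ -4.1039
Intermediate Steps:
Function('D')(T, x) = Mul(-159, T)
Add(Mul(-34027, Pow(Function('D')(-149, -94), -1)), Mul(48370, Pow(-18132, -1))) = Add(Mul(-34027, Pow(Mul(-159, -149), -1)), Mul(48370, Pow(-18132, -1))) = Add(Mul(-34027, Pow(23691, -1)), Mul(48370, Rational(-1, 18132))) = Add(Mul(-34027, Rational(1, 23691)), Rational(-24185, 9066)) = Add(Rational(-34027, 23691), Rational(-24185, 9066)) = Rational(-97939513, 23864734)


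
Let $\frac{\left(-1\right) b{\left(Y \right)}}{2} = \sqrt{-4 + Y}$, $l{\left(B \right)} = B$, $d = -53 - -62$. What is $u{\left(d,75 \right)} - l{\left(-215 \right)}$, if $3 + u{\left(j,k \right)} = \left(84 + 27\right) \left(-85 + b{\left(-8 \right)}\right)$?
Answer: $-9223 - 444 i \sqrt{3} \approx -9223.0 - 769.03 i$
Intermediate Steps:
$d = 9$ ($d = -53 + 62 = 9$)
$b{\left(Y \right)} = - 2 \sqrt{-4 + Y}$
$u{\left(j,k \right)} = -9438 - 444 i \sqrt{3}$ ($u{\left(j,k \right)} = -3 + \left(84 + 27\right) \left(-85 - 2 \sqrt{-4 - 8}\right) = -3 + 111 \left(-85 - 2 \sqrt{-12}\right) = -3 + 111 \left(-85 - 2 \cdot 2 i \sqrt{3}\right) = -3 + 111 \left(-85 - 4 i \sqrt{3}\right) = -3 - \left(9435 + 444 i \sqrt{3}\right) = -9438 - 444 i \sqrt{3}$)
$u{\left(d,75 \right)} - l{\left(-215 \right)} = \left(-9438 - 444 i \sqrt{3}\right) - -215 = \left(-9438 - 444 i \sqrt{3}\right) + 215 = -9223 - 444 i \sqrt{3}$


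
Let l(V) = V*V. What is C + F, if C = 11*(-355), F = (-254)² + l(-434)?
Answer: 248967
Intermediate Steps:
l(V) = V²
F = 252872 (F = (-254)² + (-434)² = 64516 + 188356 = 252872)
C = -3905
C + F = -3905 + 252872 = 248967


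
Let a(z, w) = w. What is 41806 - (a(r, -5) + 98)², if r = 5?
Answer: 33157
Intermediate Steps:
41806 - (a(r, -5) + 98)² = 41806 - (-5 + 98)² = 41806 - 1*93² = 41806 - 1*8649 = 41806 - 8649 = 33157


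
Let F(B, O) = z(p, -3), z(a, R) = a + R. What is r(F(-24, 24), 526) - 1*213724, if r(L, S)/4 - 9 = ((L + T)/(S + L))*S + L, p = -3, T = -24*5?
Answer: -13924418/65 ≈ -2.1422e+5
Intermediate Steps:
T = -120
z(a, R) = R + a
F(B, O) = -6 (F(B, O) = -3 - 3 = -6)
r(L, S) = 36 + 4*L + 4*S*(-120 + L)/(L + S) (r(L, S) = 36 + 4*(((L - 120)/(S + L))*S + L) = 36 + 4*(((-120 + L)/(L + S))*S + L) = 36 + 4*(S*(-120 + L)/(L + S) + L) = 36 + 4*(L + S*(-120 + L)/(L + S)) = 36 + (4*L + 4*S*(-120 + L)/(L + S)) = 36 + 4*L + 4*S*(-120 + L)/(L + S))
r(F(-24, 24), 526) - 1*213724 = 4*((-6)**2 - 111*526 + 9*(-6) + 2*(-6)*526)/(-6 + 526) - 1*213724 = 4*(36 - 58386 - 54 - 6312)/520 - 213724 = 4*(1/520)*(-64716) - 213724 = -32358/65 - 213724 = -13924418/65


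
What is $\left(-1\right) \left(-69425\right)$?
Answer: $69425$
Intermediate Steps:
$\left(-1\right) \left(-69425\right) = 69425$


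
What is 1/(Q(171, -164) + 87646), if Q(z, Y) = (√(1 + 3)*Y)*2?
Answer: 1/86990 ≈ 1.1496e-5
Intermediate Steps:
Q(z, Y) = 4*Y (Q(z, Y) = (√4*Y)*2 = (2*Y)*2 = 4*Y)
1/(Q(171, -164) + 87646) = 1/(4*(-164) + 87646) = 1/(-656 + 87646) = 1/86990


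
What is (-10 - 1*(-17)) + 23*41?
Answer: 950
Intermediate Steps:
(-10 - 1*(-17)) + 23*41 = (-10 + 17) + 943 = 7 + 943 = 950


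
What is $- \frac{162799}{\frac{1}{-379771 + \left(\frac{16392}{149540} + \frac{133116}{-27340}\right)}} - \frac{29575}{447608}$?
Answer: $\frac{202043402263635905222497}{3267876983480} \approx 6.1827 \cdot 10^{10}$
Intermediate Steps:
$- \frac{162799}{\frac{1}{-379771 + \left(\frac{16392}{149540} + \frac{133116}{-27340}\right)}} - \frac{29575}{447608} = - \frac{162799}{\frac{1}{-379771 + \left(16392 \cdot \frac{1}{149540} + 133116 \left(- \frac{1}{27340}\right)\right)}} - \frac{4225}{63944} = - \frac{162799}{\frac{1}{-379771 + \left(\frac{4098}{37385} - \frac{33279}{6835}\right)}} - \frac{4225}{63944} = - \frac{162799}{\frac{1}{-379771 - \frac{243225117}{51105295}}} - \frac{4225}{63944} = - \frac{162799}{\frac{1}{- \frac{19408552212562}{51105295}}} - \frac{4225}{63944} = - \frac{162799}{- \frac{51105295}{19408552212562}} - \frac{4225}{63944} = \left(-162799\right) \left(- \frac{19408552212562}{51105295}\right) - \frac{4225}{63944} = \frac{3159692891652881038}{51105295} - \frac{4225}{63944} = \frac{202043402263635905222497}{3267876983480}$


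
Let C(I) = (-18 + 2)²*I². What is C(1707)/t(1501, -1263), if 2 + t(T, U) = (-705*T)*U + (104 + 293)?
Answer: 372972672/668256655 ≈ 0.55813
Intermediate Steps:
t(T, U) = 395 - 705*T*U (t(T, U) = -2 + ((-705*T)*U + (104 + 293)) = -2 + (-705*T*U + 397) = -2 + (397 - 705*T*U) = 395 - 705*T*U)
C(I) = 256*I² (C(I) = (-16)²*I² = 256*I²)
C(1707)/t(1501, -1263) = (256*1707²)/(395 - 705*1501*(-1263)) = (256*2913849)/(395 + 1336512915) = 745945344/1336513310 = 745945344*(1/1336513310) = 372972672/668256655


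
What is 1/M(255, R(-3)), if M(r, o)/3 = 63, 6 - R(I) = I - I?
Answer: 1/189 ≈ 0.0052910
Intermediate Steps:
R(I) = 6 (R(I) = 6 - (I - I) = 6 - 1*0 = 6 + 0 = 6)
M(r, o) = 189 (M(r, o) = 3*63 = 189)
1/M(255, R(-3)) = 1/189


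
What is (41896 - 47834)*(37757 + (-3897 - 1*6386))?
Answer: -163140612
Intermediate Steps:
(41896 - 47834)*(37757 + (-3897 - 1*6386)) = -5938*(37757 + (-3897 - 6386)) = -5938*(37757 - 10283) = -5938*27474 = -163140612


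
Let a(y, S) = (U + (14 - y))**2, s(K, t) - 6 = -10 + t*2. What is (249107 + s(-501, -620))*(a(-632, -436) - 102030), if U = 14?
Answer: 82679660910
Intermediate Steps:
s(K, t) = -4 + 2*t (s(K, t) = 6 + (-10 + t*2) = 6 + (-10 + 2*t) = -4 + 2*t)
a(y, S) = (28 - y)**2 (a(y, S) = (14 + (14 - y))**2 = (28 - y)**2)
(249107 + s(-501, -620))*(a(-632, -436) - 102030) = (249107 + (-4 + 2*(-620)))*((28 - 1*(-632))**2 - 102030) = (249107 + (-4 - 1240))*((28 + 632)**2 - 102030) = (249107 - 1244)*(660**2 - 102030) = 247863*(435600 - 102030) = 247863*333570 = 82679660910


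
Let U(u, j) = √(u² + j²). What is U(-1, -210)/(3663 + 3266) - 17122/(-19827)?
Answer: 17122/19827 + √44101/6929 ≈ 0.89388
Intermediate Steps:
U(u, j) = √(j² + u²)
U(-1, -210)/(3663 + 3266) - 17122/(-19827) = √((-210)² + (-1)²)/(3663 + 3266) - 17122/(-19827) = √(44100 + 1)/6929 - 17122*(-1/19827) = √44101*(1/6929) + 17122/19827 = √44101/6929 + 17122/19827 = 17122/19827 + √44101/6929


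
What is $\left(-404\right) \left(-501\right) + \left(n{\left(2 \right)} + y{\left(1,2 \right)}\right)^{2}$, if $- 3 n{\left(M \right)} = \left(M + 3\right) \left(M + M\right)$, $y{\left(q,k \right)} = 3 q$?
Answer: $\frac{1821757}{9} \approx 2.0242 \cdot 10^{5}$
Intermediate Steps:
$n{\left(M \right)} = - \frac{2 M \left(3 + M\right)}{3}$ ($n{\left(M \right)} = - \frac{\left(M + 3\right) \left(M + M\right)}{3} = - \frac{\left(3 + M\right) 2 M}{3} = - \frac{2 M \left(3 + M\right)}{3}$)
$\left(-404\right) \left(-501\right) + \left(n{\left(2 \right)} + y{\left(1,2 \right)}\right)^{2} = \left(-404\right) \left(-501\right) + \left(\left(- \frac{2}{3}\right) 2 \left(3 + 2\right) + 3 \cdot 1\right)^{2} = 202404 + \left(\left(- \frac{2}{3}\right) 2 \cdot 5 + 3\right)^{2} = 202404 + \left(- \frac{20}{3} + 3\right)^{2} = 202404 + \left(- \frac{11}{3}\right)^{2} = 202404 + \frac{121}{9} = \frac{1821757}{9}$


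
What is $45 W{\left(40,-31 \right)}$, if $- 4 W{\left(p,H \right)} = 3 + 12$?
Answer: $- \frac{675}{4} \approx -168.75$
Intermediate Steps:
$W{\left(p,H \right)} = - \frac{15}{4}$ ($W{\left(p,H \right)} = - \frac{3 + 12}{4} = \left(- \frac{1}{4}\right) 15 = - \frac{15}{4}$)
$45 W{\left(40,-31 \right)} = 45 \left(- \frac{15}{4}\right) = - \frac{675}{4}$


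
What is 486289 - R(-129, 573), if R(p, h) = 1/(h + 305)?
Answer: 426961741/878 ≈ 4.8629e+5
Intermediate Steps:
R(p, h) = 1/(305 + h)
486289 - R(-129, 573) = 486289 - 1/(305 + 573) = 486289 - 1/878 = 426961741/878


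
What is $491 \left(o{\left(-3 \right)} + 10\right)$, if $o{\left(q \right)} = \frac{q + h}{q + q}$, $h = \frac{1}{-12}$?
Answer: $\frac{371687}{72} \approx 5162.3$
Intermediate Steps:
$h = - \frac{1}{12} \approx -0.083333$
$o{\left(q \right)} = \frac{- \frac{1}{12} + q}{2 q}$ ($o{\left(q \right)} = \frac{q - \frac{1}{12}}{q + q} = \frac{- \frac{1}{12} + q}{2 q}$)
$491 \left(o{\left(-3 \right)} + 10\right) = 491 \left(\frac{-1 + 12 \left(-3\right)}{24 \left(-3\right)} + 10\right) = 491 \left(\frac{1}{24} \left(- \frac{1}{3}\right) \left(-1 - 36\right) + 10\right) = 491 \left(\frac{1}{24} \left(- \frac{1}{3}\right) \left(-37\right) + 10\right) = 491 \left(\frac{37}{72} + 10\right) = 491 \cdot \frac{757}{72} = \frac{371687}{72}$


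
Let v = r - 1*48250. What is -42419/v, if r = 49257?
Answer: -42419/1007 ≈ -42.124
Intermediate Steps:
v = 1007 (v = 49257 - 1*48250 = 49257 - 48250 = 1007)
-42419/v = -42419/1007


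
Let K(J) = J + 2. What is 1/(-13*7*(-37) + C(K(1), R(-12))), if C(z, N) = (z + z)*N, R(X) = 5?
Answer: 1/3397 ≈ 0.00029438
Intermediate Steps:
K(J) = 2 + J
C(z, N) = 2*N*z (C(z, N) = (2*z)*N = 2*N*z)
1/(-13*7*(-37) + C(K(1), R(-12))) = 1/(-13*7*(-37) + 2*5*(2 + 1)) = 1/(-91*(-37) + 2*5*3) = 1/(3367 + 30) = 1/3397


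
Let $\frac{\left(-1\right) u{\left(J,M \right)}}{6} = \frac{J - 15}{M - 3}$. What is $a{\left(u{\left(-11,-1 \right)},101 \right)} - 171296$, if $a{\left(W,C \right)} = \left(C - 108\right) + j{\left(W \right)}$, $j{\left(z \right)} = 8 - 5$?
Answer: $-171300$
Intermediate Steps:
$j{\left(z \right)} = 3$
$u{\left(J,M \right)} = - \frac{6 \left(-15 + J\right)}{-3 + M}$ ($u{\left(J,M \right)} = - 6 \frac{J - 15}{M - 3} = - 6 \frac{-15 + J}{-3 + M} = - \frac{6 \left(-15 + J\right)}{-3 + M}$)
$a{\left(W,C \right)} = -105 + C$ ($a{\left(W,C \right)} = \left(C - 108\right) + 3 = \left(-108 + C\right) + 3 = -105 + C$)
$a{\left(u{\left(-11,-1 \right)},101 \right)} - 171296 = \left(-105 + 101\right) - 171296 = -4 - 171296 = -171300$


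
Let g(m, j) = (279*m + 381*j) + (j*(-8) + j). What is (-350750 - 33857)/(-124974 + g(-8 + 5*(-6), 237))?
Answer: 384607/46938 ≈ 8.1939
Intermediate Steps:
g(m, j) = 279*m + 374*j (g(m, j) = (279*m + 381*j) + (-8*j + j) = (279*m + 381*j) - 7*j = 279*m + 374*j)
(-350750 - 33857)/(-124974 + g(-8 + 5*(-6), 237)) = (-350750 - 33857)/(-124974 + (279*(-8 + 5*(-6)) + 374*237)) = -384607/(-124974 + (279*(-8 - 30) + 88638)) = -384607/(-124974 + (279*(-38) + 88638)) = -384607/(-124974 + (-10602 + 88638)) = -384607/(-124974 + 78036) = -384607/(-46938) = -384607*(-1/46938) = 384607/46938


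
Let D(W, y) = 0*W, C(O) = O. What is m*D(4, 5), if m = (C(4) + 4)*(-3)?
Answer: 0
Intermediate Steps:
D(W, y) = 0
m = -24 (m = (4 + 4)*(-3) = 8*(-3) = -24)
m*D(4, 5) = -24*0 = 0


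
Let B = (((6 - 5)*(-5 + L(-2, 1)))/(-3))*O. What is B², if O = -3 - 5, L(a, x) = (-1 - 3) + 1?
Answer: 4096/9 ≈ 455.11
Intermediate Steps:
L(a, x) = -3 (L(a, x) = -4 + 1 = -3)
O = -8
B = -64/3 (B = (((6 - 5)*(-5 - 3))/(-3))*(-8) = -(-8)/3*(-8) = -⅓*(-8)*(-8) = (8/3)*(-8) = -64/3 ≈ -21.333)
B² = (-64/3)² = 4096/9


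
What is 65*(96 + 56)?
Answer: 9880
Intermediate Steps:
65*(96 + 56) = 65*152 = 9880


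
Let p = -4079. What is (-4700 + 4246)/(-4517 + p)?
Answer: 227/4298 ≈ 0.052815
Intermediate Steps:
(-4700 + 4246)/(-4517 + p) = (-4700 + 4246)/(-4517 - 4079) = -454/(-8596) = -454*(-1/8596) = 227/4298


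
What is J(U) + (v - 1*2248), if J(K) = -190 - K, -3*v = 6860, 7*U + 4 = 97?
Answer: -99497/21 ≈ -4738.0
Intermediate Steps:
U = 93/7 (U = -4/7 + (⅐)*97 = -4/7 + 97/7 = 93/7 ≈ 13.286)
v = -6860/3 (v = -⅓*6860 = -6860/3 ≈ -2286.7)
J(U) + (v - 1*2248) = (-190 - 1*93/7) + (-6860/3 - 1*2248) = (-190 - 93/7) + (-6860/3 - 2248) = -1423/7 - 13604/3 = -99497/21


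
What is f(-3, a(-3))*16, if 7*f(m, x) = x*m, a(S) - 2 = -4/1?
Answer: 96/7 ≈ 13.714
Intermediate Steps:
a(S) = -2 (a(S) = 2 - 4/1 = 2 - 4*1 = 2 - 4 = -2)
f(m, x) = m*x/7 (f(m, x) = (x*m)/7 = (m*x)/7 = m*x/7)
f(-3, a(-3))*16 = ((⅐)*(-3)*(-2))*16 = (6/7)*16 = 96/7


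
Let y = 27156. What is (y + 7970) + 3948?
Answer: 39074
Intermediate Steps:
(y + 7970) + 3948 = (27156 + 7970) + 3948 = 35126 + 3948 = 39074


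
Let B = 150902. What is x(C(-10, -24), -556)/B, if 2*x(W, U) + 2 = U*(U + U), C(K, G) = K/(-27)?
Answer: 309135/150902 ≈ 2.0486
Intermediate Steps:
C(K, G) = -K/27 (C(K, G) = K*(-1/27) = -K/27)
x(W, U) = -1 + U**2 (x(W, U) = -1 + (U*(U + U))/2 = -1 + (U*(2*U))/2 = -1 + (2*U**2)/2 = -1 + U**2)
x(C(-10, -24), -556)/B = (-1 + (-556)**2)/150902 = (-1 + 309136)*(1/150902) = 309135*(1/150902) = 309135/150902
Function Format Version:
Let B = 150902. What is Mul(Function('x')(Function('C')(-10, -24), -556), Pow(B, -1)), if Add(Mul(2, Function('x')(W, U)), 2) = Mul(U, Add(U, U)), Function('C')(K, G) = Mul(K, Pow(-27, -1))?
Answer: Rational(309135, 150902) ≈ 2.0486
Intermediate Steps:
Function('C')(K, G) = Mul(Rational(-1, 27), K) (Function('C')(K, G) = Mul(K, Rational(-1, 27)) = Mul(Rational(-1, 27), K))
Function('x')(W, U) = Add(-1, Pow(U, 2)) (Function('x')(W, U) = Add(-1, Mul(Rational(1, 2), Mul(U, Add(U, U)))) = Add(-1, Mul(Rational(1, 2), Mul(U, Mul(2, U)))) = Add(-1, Mul(Rational(1, 2), Mul(2, Pow(U, 2)))) = Add(-1, Pow(U, 2)))
Mul(Function('x')(Function('C')(-10, -24), -556), Pow(B, -1)) = Mul(Add(-1, Pow(-556, 2)), Pow(150902, -1)) = Mul(Add(-1, 309136), Rational(1, 150902)) = Mul(309135, Rational(1, 150902)) = Rational(309135, 150902)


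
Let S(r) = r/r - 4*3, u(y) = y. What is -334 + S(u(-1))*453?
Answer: -5317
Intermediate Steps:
S(r) = -11 (S(r) = 1 - 12 = -11)
-334 + S(u(-1))*453 = -334 - 11*453 = -334 - 4983 = -5317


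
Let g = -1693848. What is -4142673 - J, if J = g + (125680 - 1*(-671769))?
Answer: -3246274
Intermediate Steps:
J = -896399 (J = -1693848 + (125680 - 1*(-671769)) = -1693848 + (125680 + 671769) = -1693848 + 797449 = -896399)
-4142673 - J = -4142673 - 1*(-896399) = -4142673 + 896399 = -3246274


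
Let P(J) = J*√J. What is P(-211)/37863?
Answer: -211*I*√211/37863 ≈ -0.080948*I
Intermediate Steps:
P(J) = J^(3/2)
P(-211)/37863 = (-211)^(3/2)/37863 = -211*I*√211*(1/37863) = -211*I*√211/37863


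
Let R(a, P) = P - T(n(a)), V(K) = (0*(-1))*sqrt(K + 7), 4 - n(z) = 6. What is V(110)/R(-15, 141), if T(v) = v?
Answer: 0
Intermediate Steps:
n(z) = -2 (n(z) = 4 - 1*6 = 4 - 6 = -2)
V(K) = 0 (V(K) = 0*sqrt(7 + K) = 0)
R(a, P) = 2 + P (R(a, P) = P - 1*(-2) = P + 2 = 2 + P)
V(110)/R(-15, 141) = 0/(2 + 141) = 0/143 = 0*(1/143) = 0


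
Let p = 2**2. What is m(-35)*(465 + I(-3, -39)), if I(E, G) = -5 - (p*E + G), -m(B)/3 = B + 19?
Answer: 24528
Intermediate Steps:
m(B) = -57 - 3*B (m(B) = -3*(B + 19) = -3*(19 + B) = -57 - 3*B)
p = 4
I(E, G) = -5 - G - 4*E (I(E, G) = -5 - (4*E + G) = -5 - (G + 4*E) = -5 + (-G - 4*E) = -5 - G - 4*E)
m(-35)*(465 + I(-3, -39)) = (-57 - 3*(-35))*(465 + (-5 - 1*(-39) - 4*(-3))) = (-57 + 105)*(465 + (-5 + 39 + 12)) = 48*(465 + 46) = 48*511 = 24528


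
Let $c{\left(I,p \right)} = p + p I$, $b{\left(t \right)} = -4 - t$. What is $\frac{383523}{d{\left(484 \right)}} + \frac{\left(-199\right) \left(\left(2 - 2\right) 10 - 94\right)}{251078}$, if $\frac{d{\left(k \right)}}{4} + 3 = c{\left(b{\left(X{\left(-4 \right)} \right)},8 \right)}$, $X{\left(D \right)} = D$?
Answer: $\frac{48147280957}{2510780} \approx 19176.0$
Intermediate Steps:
$c{\left(I,p \right)} = p + I p$
$d{\left(k \right)} = 20$ ($d{\left(k \right)} = -12 + 4 \cdot 8 \left(1 - 0\right) = -12 + 4 \cdot 8 \left(1 + \left(-4 + 4\right)\right) = -12 + 4 \cdot 8 \left(1 + 0\right) = -12 + 4 \cdot 8 \cdot 1 = -12 + 4 \cdot 8 = -12 + 32 = 20$)
$\frac{383523}{d{\left(484 \right)}} + \frac{\left(-199\right) \left(\left(2 - 2\right) 10 - 94\right)}{251078} = \frac{383523}{20} + \frac{\left(-199\right) \left(\left(2 - 2\right) 10 - 94\right)}{251078} = 383523 \cdot \frac{1}{20} + - 199 \left(0 \cdot 10 - 94\right) \frac{1}{251078} = \frac{383523}{20} + - 199 \left(0 - 94\right) \frac{1}{251078} = \frac{383523}{20} + \left(-199\right) \left(-94\right) \frac{1}{251078} = \frac{383523}{20} + 18706 \cdot \frac{1}{251078} = \frac{383523}{20} + \frac{9353}{125539} = \frac{48147280957}{2510780}$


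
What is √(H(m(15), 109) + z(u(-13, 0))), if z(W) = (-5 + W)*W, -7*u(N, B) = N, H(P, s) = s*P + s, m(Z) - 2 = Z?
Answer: 2*√23963/7 ≈ 44.229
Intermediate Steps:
m(Z) = 2 + Z
H(P, s) = s + P*s (H(P, s) = P*s + s = s + P*s)
u(N, B) = -N/7
z(W) = W*(-5 + W)
√(H(m(15), 109) + z(u(-13, 0))) = √(109*(1 + (2 + 15)) + (-⅐*(-13))*(-5 - ⅐*(-13))) = √(109*(1 + 17) + 13*(-5 + 13/7)/7) = √(109*18 + (13/7)*(-22/7)) = √(1962 - 286/49) = √(95852/49) = 2*√23963/7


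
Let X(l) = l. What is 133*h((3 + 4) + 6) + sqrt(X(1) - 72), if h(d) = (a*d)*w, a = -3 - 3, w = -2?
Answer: 20748 + I*sqrt(71) ≈ 20748.0 + 8.4261*I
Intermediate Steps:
a = -6
h(d) = 12*d (h(d) = -6*d*(-2) = 12*d)
133*h((3 + 4) + 6) + sqrt(X(1) - 72) = 133*(12*((3 + 4) + 6)) + sqrt(1 - 72) = 133*(12*(7 + 6)) + sqrt(-71) = 133*(12*13) + I*sqrt(71) = 133*156 + I*sqrt(71) = 20748 + I*sqrt(71)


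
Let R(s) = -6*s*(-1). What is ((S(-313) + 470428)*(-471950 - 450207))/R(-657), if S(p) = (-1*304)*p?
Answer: 260776778030/1971 ≈ 1.3231e+8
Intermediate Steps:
S(p) = -304*p
R(s) = 6*s
((S(-313) + 470428)*(-471950 - 450207))/R(-657) = ((-304*(-313) + 470428)*(-471950 - 450207))/((6*(-657))) = ((95152 + 470428)*(-922157))/(-3942) = (565580*(-922157))*(-1/3942) = -521553556060*(-1/3942) = 260776778030/1971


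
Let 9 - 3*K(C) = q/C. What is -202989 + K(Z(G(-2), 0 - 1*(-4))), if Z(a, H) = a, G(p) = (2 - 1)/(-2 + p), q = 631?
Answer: -606434/3 ≈ -2.0214e+5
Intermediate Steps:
G(p) = 1/(-2 + p)
K(C) = 3 - 631/(3*C)
-202989 + K(Z(G(-2), 0 - 1*(-4))) = -202989 + (3 - 631/(3*(1/(-2 - 2)))) = -202989 + (3 - 631/(3*(1/(-4)))) = -202989 + (3 - 631/(3*(-1/4))) = -202989 + (3 - 631/3*(-4)) = -202989 + (3 + 2524/3) = -202989 + 2533/3 = -606434/3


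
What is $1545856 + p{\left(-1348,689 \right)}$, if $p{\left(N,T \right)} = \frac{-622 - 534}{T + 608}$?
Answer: $\frac{2004974076}{1297} \approx 1.5459 \cdot 10^{6}$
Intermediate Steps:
$p{\left(N,T \right)} = - \frac{1156}{608 + T}$
$1545856 + p{\left(-1348,689 \right)} = 1545856 - \frac{1156}{608 + 689} = 1545856 - \frac{1156}{1297} = \frac{2004974076}{1297}$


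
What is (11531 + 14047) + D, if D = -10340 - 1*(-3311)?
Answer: 18549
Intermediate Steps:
D = -7029 (D = -10340 + 3311 = -7029)
(11531 + 14047) + D = (11531 + 14047) - 7029 = 25578 - 7029 = 18549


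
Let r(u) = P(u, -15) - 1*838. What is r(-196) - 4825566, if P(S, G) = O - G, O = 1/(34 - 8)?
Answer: -125486113/26 ≈ -4.8264e+6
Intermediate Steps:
O = 1/26 ≈ 0.038462
P(S, G) = 1/26 - G
r(u) = -21397/26 (r(u) = (1/26 - 1*(-15)) - 1*838 = (1/26 + 15) - 838 = 391/26 - 838 = -21397/26)
r(-196) - 4825566 = -21397/26 - 4825566 = -125486113/26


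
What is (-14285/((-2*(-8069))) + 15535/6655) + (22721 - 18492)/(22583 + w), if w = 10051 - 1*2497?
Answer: 1028924946309/647333055886 ≈ 1.5895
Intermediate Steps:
w = 7554 (w = 10051 - 2497 = 7554)
(-14285/((-2*(-8069))) + 15535/6655) + (22721 - 18492)/(22583 + w) = (-14285/((-2*(-8069))) + 15535/6655) + (22721 - 18492)/(22583 + 7554) = (-14285/16138 + 15535*(1/6655)) + 4229/30137 = (-14285*1/16138 + 3107/1331) + 4229*(1/30137) = (-14285/16138 + 3107/1331) + 4229/30137 = 31127431/21479678 + 4229/30137 = 1028924946309/647333055886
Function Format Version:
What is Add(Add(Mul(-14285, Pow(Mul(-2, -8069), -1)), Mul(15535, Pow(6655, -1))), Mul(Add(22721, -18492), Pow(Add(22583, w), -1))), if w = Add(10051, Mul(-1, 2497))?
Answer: Rational(1028924946309, 647333055886) ≈ 1.5895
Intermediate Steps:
w = 7554 (w = Add(10051, -2497) = 7554)
Add(Add(Mul(-14285, Pow(Mul(-2, -8069), -1)), Mul(15535, Pow(6655, -1))), Mul(Add(22721, -18492), Pow(Add(22583, w), -1))) = Add(Add(Mul(-14285, Pow(Mul(-2, -8069), -1)), Mul(15535, Pow(6655, -1))), Mul(Add(22721, -18492), Pow(Add(22583, 7554), -1))) = Add(Add(Mul(-14285, Pow(16138, -1)), Mul(15535, Rational(1, 6655))), Mul(4229, Pow(30137, -1))) = Add(Add(Mul(-14285, Rational(1, 16138)), Rational(3107, 1331)), Mul(4229, Rational(1, 30137))) = Add(Add(Rational(-14285, 16138), Rational(3107, 1331)), Rational(4229, 30137)) = Add(Rational(31127431, 21479678), Rational(4229, 30137)) = Rational(1028924946309, 647333055886)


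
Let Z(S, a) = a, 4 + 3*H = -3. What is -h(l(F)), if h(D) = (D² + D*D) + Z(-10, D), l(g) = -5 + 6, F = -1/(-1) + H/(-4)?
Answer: -3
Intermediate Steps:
H = -7/3 (H = -4/3 + (⅓)*(-3) = -4/3 - 1 = -7/3 ≈ -2.3333)
F = 19/12 (F = -1/(-1) - 7/3/(-4) = -1*(-1) - 7/3*(-¼) = 1 + 7/12 = 19/12 ≈ 1.5833)
l(g) = 1
h(D) = D + 2*D² (h(D) = (D² + D*D) + D = (D² + D²) + D = 2*D² + D = D + 2*D²)
-h(l(F)) = -(1 + 2*1) = -(1 + 2) = -3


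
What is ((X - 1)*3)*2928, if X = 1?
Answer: 0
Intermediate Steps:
((X - 1)*3)*2928 = ((1 - 1)*3)*2928 = (0*3)*2928 = 0*2928 = 0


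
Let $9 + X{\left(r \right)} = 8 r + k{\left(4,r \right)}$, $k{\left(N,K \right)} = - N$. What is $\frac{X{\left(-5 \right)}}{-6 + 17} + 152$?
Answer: $\frac{1619}{11} \approx 147.18$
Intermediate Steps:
$X{\left(r \right)} = -13 + 8 r$ ($X{\left(r \right)} = -9 + \left(8 r - 4\right) = -9 + \left(-4 + 8 r\right) = -13 + 8 r$)
$\frac{X{\left(-5 \right)}}{-6 + 17} + 152 = \frac{-13 + 8 \left(-5\right)}{-6 + 17} + 152 = \frac{-13 - 40}{11} + 152 = \frac{1}{11} \left(-53\right) + 152 = - \frac{53}{11} + 152 = \frac{1619}{11}$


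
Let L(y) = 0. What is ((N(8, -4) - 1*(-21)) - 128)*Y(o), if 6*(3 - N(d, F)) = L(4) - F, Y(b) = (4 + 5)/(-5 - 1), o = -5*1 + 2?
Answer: 157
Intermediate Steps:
o = -3 (o = -5 + 2 = -3)
Y(b) = -3/2 (Y(b) = 9/(-6) = 9*(-1/6) = -3/2)
N(d, F) = 3 + F/6 (N(d, F) = 3 - (0 - F)/6 = 3 - (-1)*F/6 = 3 + F/6)
((N(8, -4) - 1*(-21)) - 128)*Y(o) = (((3 + (1/6)*(-4)) - 1*(-21)) - 128)*(-3/2) = (((3 - 2/3) + 21) - 128)*(-3/2) = ((7/3 + 21) - 128)*(-3/2) = (70/3 - 128)*(-3/2) = -314/3*(-3/2) = 157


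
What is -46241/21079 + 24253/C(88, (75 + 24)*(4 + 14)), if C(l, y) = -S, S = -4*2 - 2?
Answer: 510766577/210790 ≈ 2423.1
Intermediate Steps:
S = -10 (S = -8 - 2 = -10)
C(l, y) = 10 (C(l, y) = -1*(-10) = 10)
-46241/21079 + 24253/C(88, (75 + 24)*(4 + 14)) = -46241/21079 + 24253/10 = 510766577/210790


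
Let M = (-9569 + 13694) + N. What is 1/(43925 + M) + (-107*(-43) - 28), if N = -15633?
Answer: 148242942/32417 ≈ 4573.0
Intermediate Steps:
M = -11508 (M = (-9569 + 13694) - 15633 = 4125 - 15633 = -11508)
1/(43925 + M) + (-107*(-43) - 28) = 1/(43925 - 11508) + (-107*(-43) - 28) = 1/32417 + (4601 - 28) = 1/32417 + 4573 = 148242942/32417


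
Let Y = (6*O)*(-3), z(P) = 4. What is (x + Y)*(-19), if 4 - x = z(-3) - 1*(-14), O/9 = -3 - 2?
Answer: -15124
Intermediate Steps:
O = -45 (O = 9*(-3 - 2) = 9*(-5) = -45)
Y = 810 (Y = (6*(-45))*(-3) = -270*(-3) = 810)
x = -14 (x = 4 - (4 - 1*(-14)) = 4 - (4 + 14) = 4 - 1*18 = 4 - 18 = -14)
(x + Y)*(-19) = (-14 + 810)*(-19) = 796*(-19) = -15124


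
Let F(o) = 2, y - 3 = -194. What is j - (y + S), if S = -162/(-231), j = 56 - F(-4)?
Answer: 18811/77 ≈ 244.30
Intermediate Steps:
y = -191 (y = 3 - 194 = -191)
j = 54 (j = 56 - 1*2 = 56 - 2 = 54)
S = 54/77 (S = -162*(-1/231) = 54/77 ≈ 0.70130)
j - (y + S) = 54 - (-191 + 54/77) = 54 - 1*(-14653/77) = 54 + 14653/77 = 18811/77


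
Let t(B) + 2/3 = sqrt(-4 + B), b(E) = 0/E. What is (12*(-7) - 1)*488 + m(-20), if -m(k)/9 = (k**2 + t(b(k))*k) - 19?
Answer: -45029 + 360*I ≈ -45029.0 + 360.0*I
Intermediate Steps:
b(E) = 0
t(B) = -2/3 + sqrt(-4 + B)
m(k) = 171 - 9*k**2 - 9*k*(-2/3 + 2*I) (m(k) = -9*((k**2 + (-2/3 + sqrt(-4 + 0))*k) - 19) = -9*((k**2 + (-2/3 + sqrt(-4))*k) - 19) = -9*((k**2 + (-2/3 + 2*I)*k) - 19) = -9*((k**2 + k*(-2/3 + 2*I)) - 19) = -9*(-19 + k**2 + k*(-2/3 + 2*I)) = 171 - 9*k**2 - 9*k*(-2/3 + 2*I))
(12*(-7) - 1)*488 + m(-20) = (12*(-7) - 1)*488 + (171 - 9*(-20)**2 - 20*(6 - 18*I)) = (-84 - 1)*488 + (171 - 9*400 + (-120 + 360*I)) = -85*488 + (171 - 3600 + (-120 + 360*I)) = -41480 + (-3549 + 360*I) = -45029 + 360*I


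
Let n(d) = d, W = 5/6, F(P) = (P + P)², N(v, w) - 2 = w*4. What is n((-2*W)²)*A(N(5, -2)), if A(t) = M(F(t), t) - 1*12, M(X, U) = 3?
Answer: -25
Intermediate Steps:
N(v, w) = 2 + 4*w (N(v, w) = 2 + w*4 = 2 + 4*w)
F(P) = 4*P² (F(P) = (2*P)² = 4*P²)
W = ⅚ (W = 5*(⅙) = ⅚ ≈ 0.83333)
A(t) = -9 (A(t) = 3 - 1*12 = 3 - 12 = -9)
n((-2*W)²)*A(N(5, -2)) = (-2*⅚)²*(-9) = (-5/3)²*(-9) = (25/9)*(-9) = -25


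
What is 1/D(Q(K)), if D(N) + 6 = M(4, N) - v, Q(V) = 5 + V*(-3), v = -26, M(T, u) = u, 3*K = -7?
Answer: 1/32 ≈ 0.031250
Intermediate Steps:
K = -7/3 (K = (⅓)*(-7) = -7/3 ≈ -2.3333)
Q(V) = 5 - 3*V
D(N) = 20 + N (D(N) = -6 + (N - 1*(-26)) = -6 + (N + 26) = -6 + (26 + N) = 20 + N)
1/D(Q(K)) = 1/(20 + (5 - 3*(-7/3))) = 1/(20 + (5 + 7)) = 1/(20 + 12) = 1/32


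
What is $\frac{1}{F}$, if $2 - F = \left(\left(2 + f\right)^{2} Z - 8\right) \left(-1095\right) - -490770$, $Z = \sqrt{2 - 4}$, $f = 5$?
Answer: $- \frac{249764}{127642970417} - \frac{53655 i \sqrt{2}}{255285940834} \approx -1.9567 \cdot 10^{-6} - 2.9723 \cdot 10^{-7} i$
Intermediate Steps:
$Z = i \sqrt{2}$ ($Z = \sqrt{-2} = i \sqrt{2} \approx 1.4142 i$)
$F = -499528 + 53655 i \sqrt{2}$ ($F = 2 - \left(\left(\left(2 + 5\right)^{2} i \sqrt{2} - 8\right) \left(-1095\right) - -490770\right) = 2 - \left(\left(7^{2} i \sqrt{2} - 8\right) \left(-1095\right) + 490770\right) = 2 - \left(\left(49 i \sqrt{2} - 8\right) \left(-1095\right) + 490770\right) = 2 - \left(\left(-8 + 49 i \sqrt{2}\right) \left(-1095\right) + 490770\right) = 2 - \left(\left(8760 - 53655 i \sqrt{2}\right) + 490770\right) = 2 - \left(499530 - 53655 i \sqrt{2}\right) = -499528 + 53655 i \sqrt{2} \approx -4.9953 \cdot 10^{5} + 75880.0 i$)
$\frac{1}{F} = \frac{1}{-499528 + 53655 i \sqrt{2}}$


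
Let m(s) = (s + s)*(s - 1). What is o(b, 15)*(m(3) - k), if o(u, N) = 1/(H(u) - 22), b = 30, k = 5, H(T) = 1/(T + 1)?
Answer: -217/681 ≈ -0.31865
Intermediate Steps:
H(T) = 1/(1 + T)
m(s) = 2*s*(-1 + s) (m(s) = (2*s)*(-1 + s) = 2*s*(-1 + s))
o(u, N) = 1/(-22 + 1/(1 + u)) (o(u, N) = 1/(1/(1 + u) - 22) = 1/(-22 + 1/(1 + u)))
o(b, 15)*(m(3) - k) = ((-1 - 1*30)/(21 + 22*30))*(2*3*(-1 + 3) - 1*5) = ((-1 - 30)/(21 + 660))*(2*3*2 - 5) = (-31/681)*(12 - 5) = ((1/681)*(-31))*7 = -31/681*7 = -217/681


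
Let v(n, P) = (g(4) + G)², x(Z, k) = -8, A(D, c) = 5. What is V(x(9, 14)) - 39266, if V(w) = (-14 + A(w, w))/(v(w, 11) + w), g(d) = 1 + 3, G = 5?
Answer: -2866427/73 ≈ -39266.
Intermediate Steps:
g(d) = 4
v(n, P) = 81 (v(n, P) = (4 + 5)² = 9² = 81)
V(w) = -9/(81 + w) (V(w) = (-14 + 5)/(81 + w) = -9/(81 + w))
V(x(9, 14)) - 39266 = -9/(81 - 8) - 39266 = -9/73 - 39266 = -2866427/73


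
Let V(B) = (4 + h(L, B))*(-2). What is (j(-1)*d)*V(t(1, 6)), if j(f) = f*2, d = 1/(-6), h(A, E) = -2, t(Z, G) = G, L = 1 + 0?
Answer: -4/3 ≈ -1.3333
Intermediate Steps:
L = 1
d = -⅙ ≈ -0.16667
j(f) = 2*f
V(B) = -4 (V(B) = (4 - 2)*(-2) = 2*(-2) = -4)
(j(-1)*d)*V(t(1, 6)) = ((2*(-1))*(-⅙))*(-4) = -2*(-⅙)*(-4) = (⅓)*(-4) = -4/3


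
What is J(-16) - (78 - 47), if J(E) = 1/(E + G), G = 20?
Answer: -123/4 ≈ -30.750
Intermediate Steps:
J(E) = 1/(20 + E) (J(E) = 1/(E + 20) = 1/(20 + E))
J(-16) - (78 - 47) = 1/(20 - 16) - (78 - 47) = 1/4 - 1*31 = 1/4 - 31 = -123/4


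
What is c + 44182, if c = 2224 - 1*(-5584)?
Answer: 51990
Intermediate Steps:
c = 7808 (c = 2224 + 5584 = 7808)
c + 44182 = 7808 + 44182 = 51990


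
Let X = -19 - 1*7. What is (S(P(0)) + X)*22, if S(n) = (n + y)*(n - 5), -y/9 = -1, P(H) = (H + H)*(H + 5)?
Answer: -1562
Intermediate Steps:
P(H) = 2*H*(5 + H) (P(H) = (2*H)*(5 + H) = 2*H*(5 + H))
y = 9 (y = -9*(-1) = 9)
X = -26 (X = -19 - 7 = -26)
S(n) = (-5 + n)*(9 + n) (S(n) = (n + 9)*(n - 5) = (9 + n)*(-5 + n) = (-5 + n)*(9 + n))
(S(P(0)) + X)*22 = ((-45 + (2*0*(5 + 0))² + 4*(2*0*(5 + 0))) - 26)*22 = ((-45 + (2*0*5)² + 4*(2*0*5)) - 26)*22 = ((-45 + 0² + 4*0) - 26)*22 = ((-45 + 0 + 0) - 26)*22 = (-45 - 26)*22 = -71*22 = -1562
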